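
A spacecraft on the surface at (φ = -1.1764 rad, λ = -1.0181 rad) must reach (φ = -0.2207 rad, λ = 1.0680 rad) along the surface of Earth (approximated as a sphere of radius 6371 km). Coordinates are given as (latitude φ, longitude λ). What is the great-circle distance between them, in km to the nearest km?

Let φ₁ = -1.1764 rad, φ₂ = -0.2207 rad, and Δλ = 2.0861 rad.
Haversine: a = sin²(Δφ/2) + cos φ₁ cos φ₂ sin²(Δλ/2) = 0.2115 + (0.3843)(0.9757)(0.7464) = 0.49133.
Central angle c = 2·arcsin(√a) = 1.55345 rad.
Distance = R·c = 6371 × 1.5535 ≈ 9897 km.

9897 km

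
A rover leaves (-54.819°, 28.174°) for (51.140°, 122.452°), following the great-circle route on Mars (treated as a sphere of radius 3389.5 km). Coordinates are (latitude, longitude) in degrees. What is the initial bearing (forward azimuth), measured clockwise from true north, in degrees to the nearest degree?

57°

Δλ = 94.278° = 1.6455 rad.
y = sin Δλ · cos φ₂ = (0.9972)(0.6274) = 0.6257
x = cos φ₁ sin φ₂ − sin φ₁ cos φ₂ cos Δλ = (0.5762)(0.7787) − (-0.8173)(0.6274)(-0.0746) = 0.4104
θ = atan2(y, x) = 56.74°, so the bearing is 57°.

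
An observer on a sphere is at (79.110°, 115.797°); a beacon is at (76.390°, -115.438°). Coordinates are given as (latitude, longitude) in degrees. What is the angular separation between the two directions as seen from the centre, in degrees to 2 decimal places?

Let φ₁ = 1.3807 rad, φ₂ = 1.3333 rad, and Δλ = 2.2474 rad.
Haversine: a = sin²(Δφ/2) + cos φ₁ cos φ₂ sin²(Δλ/2) = 0.0006 + (0.1889)(0.2353)(0.8131) = 0.03671.
Central angle c = 2·arcsin(√a) = 0.38558 rad.
So the angular separation is 22.09°.

22.09°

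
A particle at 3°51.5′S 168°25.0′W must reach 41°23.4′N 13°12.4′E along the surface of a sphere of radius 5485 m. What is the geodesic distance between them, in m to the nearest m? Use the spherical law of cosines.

13636 m

In radians: φ₁ = -0.0673, φ₂ = 0.7224, Δλ = -178.377° = -3.1133 rad.
cos c = sin φ₁ sin φ₂ + cos φ₁ cos φ₂ cos Δλ = (-0.0673)(0.6612) + (0.9977)(0.7502)(-0.9996) = -0.79272,
so c = arccos(-0.79272) = 2.48605 rad.
Distance = R·c = 5485 × 2.4860 ≈ 13636 m.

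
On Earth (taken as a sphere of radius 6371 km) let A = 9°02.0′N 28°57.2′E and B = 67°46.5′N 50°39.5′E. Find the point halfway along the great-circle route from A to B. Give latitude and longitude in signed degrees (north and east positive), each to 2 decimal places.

The central angle between A and B is δ = 1.0559 rad.
With f = 0.5, the slerp weights are sin((1−f)δ)/sin δ = 0.5788 and sin(fδ)/sin δ = 0.5788.
Weighted sum of the unit vectors: (0.5788)·(0.8642,0.4781,0.1570) + (0.5788)·(0.2398,0.2925,0.9257) = (0.6390, 0.4460, 0.6267).
Converting back: φ = atan2(z, √(x²+y²)) = 38.81°, λ = atan2(y, x) = 34.92°.

38.81°, 34.92°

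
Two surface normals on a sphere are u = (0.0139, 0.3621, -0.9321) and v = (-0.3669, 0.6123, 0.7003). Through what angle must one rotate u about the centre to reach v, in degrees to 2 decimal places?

115.86°

u·v = -0.4361; |u| = 1.0001, |v| = 1.0000.
cos θ = (u·v)/(|u||v|) = -0.4361, so θ = 115.86°.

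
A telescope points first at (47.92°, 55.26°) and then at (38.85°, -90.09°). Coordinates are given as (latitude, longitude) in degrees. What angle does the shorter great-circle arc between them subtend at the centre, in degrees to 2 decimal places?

87.92°

Let φ₁ = 0.8364 rad, φ₂ = 0.6781 rad, and Δλ = -2.5368 rad.
cos c = sin φ₁ sin φ₂ + cos φ₁ cos φ₂ cos Δλ = (0.7422)(0.6273) + (0.6702)(0.7788)(-0.8226) = 0.03622,
so c = arccos(0.03622) = 1.53457 rad.
So the angular separation is 87.92°.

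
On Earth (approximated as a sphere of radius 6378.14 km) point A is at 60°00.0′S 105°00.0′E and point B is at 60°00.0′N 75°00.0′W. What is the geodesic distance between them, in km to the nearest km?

20038 km

With latitudes φ₁ = -60.000°, φ₂ = 60.000° and longitude difference Δλ = -180.000°:
Haversine: a = sin²(Δφ/2) + cos φ₁ cos φ₂ sin²(Δλ/2) = 0.7500 + (0.5000)(0.5000)(1.0000) = 1.00000.
Central angle c = 2·arcsin(√a) = 3.14159 rad.
Distance = R·c = 6378.14 × 3.1416 ≈ 20038 km.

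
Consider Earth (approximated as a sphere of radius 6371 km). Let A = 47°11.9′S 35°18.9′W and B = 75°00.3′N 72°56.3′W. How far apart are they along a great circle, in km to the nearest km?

13868 km

Let φ₁ = -0.8238 rad, φ₂ = 1.3091 rad, and Δλ = -0.6567 rad.
cos c = sin φ₁ sin φ₂ + cos φ₁ cos φ₂ cos Δλ = (-0.7337)(0.9659) + (0.6795)(0.2587)(0.7920) = -0.56948,
so c = arccos(-0.56948) = 2.17668 rad.
Distance = R·c = 6371 × 2.1767 ≈ 13868 km.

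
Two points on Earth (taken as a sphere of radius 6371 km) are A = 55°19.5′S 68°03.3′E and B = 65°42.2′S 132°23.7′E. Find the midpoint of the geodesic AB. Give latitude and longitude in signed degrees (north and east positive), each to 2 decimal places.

The central angle between A and B is δ = 0.5531 rad.
With f = 0.5, the slerp weights are sin((1−f)δ)/sin δ = 0.5197 and sin(fδ)/sin δ = 0.5197.
Weighted sum of the unit vectors: (0.5197)·(0.2126,0.5277,-0.8224) + (0.5197)·(-0.2774,0.3039,-0.9114) = (-0.0337, 0.4322, -0.9011).
Converting back: φ = atan2(z, √(x²+y²)) = -64.31°, λ = atan2(y, x) = 94.46°.

-64.31°, 94.46°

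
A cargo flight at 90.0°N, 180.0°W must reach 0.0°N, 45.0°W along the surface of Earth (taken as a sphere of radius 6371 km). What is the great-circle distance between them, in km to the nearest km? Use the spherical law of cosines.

Let φ₁ = 1.5708 rad, φ₂ = 0.0000 rad, and Δλ = 2.3562 rad.
cos c = sin φ₁ sin φ₂ + cos φ₁ cos φ₂ cos Δλ = (1.0000)(0.0000) + (0.0000)(1.0000)(-0.7071) = 0.00000,
so c = arccos(0.00000) = 1.57080 rad.
Distance = R·c = 6371 × 1.5708 ≈ 10008 km.

10008 km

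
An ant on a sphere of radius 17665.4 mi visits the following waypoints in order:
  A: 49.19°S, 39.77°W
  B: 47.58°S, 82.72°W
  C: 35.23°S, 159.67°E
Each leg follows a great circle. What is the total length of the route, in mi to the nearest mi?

33412 mi

Leg A→B: central angle 0.4919 rad, distance 8689.8 mi.
Leg B→C: central angle 1.3995 rad, distance 24722.3 mi.
Total: 8689.8 + 24722.3 ≈ 33412 mi.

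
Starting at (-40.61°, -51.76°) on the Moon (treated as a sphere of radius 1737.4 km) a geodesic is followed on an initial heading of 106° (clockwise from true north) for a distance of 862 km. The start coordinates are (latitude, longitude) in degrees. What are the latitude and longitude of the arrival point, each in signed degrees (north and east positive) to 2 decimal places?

Angular distance δ = d/R = 862/1737.4 = 0.49614 rad; initial bearing θ = 1.8500 rad.
sin φ₂ = sin φ₁ cos δ + cos φ₁ sin δ cos θ = (-0.6509)(0.8794) + (0.7592)(0.4760)(-0.2756) = -0.6720, so φ₂ = -42.22°.
Δλ = atan2(sin θ sin δ cos φ₁, cos δ − sin φ₁ sin φ₂) = atan2(0.3474, 0.4420) = 38.166°.
λ₂ = -51.760° + 38.166° = -13.59°.

-42.22°, -13.59°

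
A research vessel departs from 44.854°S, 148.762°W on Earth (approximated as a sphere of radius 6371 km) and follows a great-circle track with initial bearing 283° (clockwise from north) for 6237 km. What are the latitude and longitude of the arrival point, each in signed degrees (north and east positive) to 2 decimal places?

-15.14°, 154.34°

Angular distance δ = d/R = 6237/6371 = 0.97897 rad; initial bearing θ = 4.9393 rad.
sin φ₂ = sin φ₁ cos δ + cos φ₁ sin δ cos θ = (-0.7053)(0.5579) + (0.7089)(0.8299)(0.2250) = -0.2611, so φ₂ = -15.14°.
Δλ = atan2(sin θ sin δ cos φ₁, cos δ − sin φ₁ sin φ₂) = atan2(-0.5733, 0.3737) = -56.900°.
λ₂ = -148.762° − 56.900° = -205.66° → 154.34° after wrapping to (−180°, 180°].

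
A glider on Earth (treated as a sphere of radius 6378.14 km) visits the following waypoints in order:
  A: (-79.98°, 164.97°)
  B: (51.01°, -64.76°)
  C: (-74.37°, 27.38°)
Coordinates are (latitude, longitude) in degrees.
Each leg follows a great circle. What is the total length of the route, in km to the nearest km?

Leg A→B: central angle 2.5610 rad, distance 16334.7 km.
Leg B→C: central angle 2.4262 rad, distance 15474.7 km.
Total: 16334.7 + 15474.7 ≈ 31809 km.

31809 km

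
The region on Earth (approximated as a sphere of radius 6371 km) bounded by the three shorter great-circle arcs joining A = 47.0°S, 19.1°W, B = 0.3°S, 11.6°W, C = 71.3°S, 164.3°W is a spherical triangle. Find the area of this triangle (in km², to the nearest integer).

Side lengths (central angles): a = 1.8545, b = 1.0319, c = 0.8231 rad; semiperimeter s = 1.8547.
By l'Huilier's theorem, tan(E/4) = √[tan(s/2) tan((s−a)/2) tan((s−b)/2) tan((s−c)/2)], giving spherical excess E = 0.0236 rad.
Area = E·R² = 0.0236 × (6371)² ≈ 957680 km².

957680 km²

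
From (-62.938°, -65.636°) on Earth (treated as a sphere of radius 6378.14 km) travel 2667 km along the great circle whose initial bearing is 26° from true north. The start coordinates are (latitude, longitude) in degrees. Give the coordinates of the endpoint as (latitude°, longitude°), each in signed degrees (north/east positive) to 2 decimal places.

Angular distance δ = d/R = 2667/6378.14 = 0.41815 rad; initial bearing θ = 0.4538 rad.
sin φ₂ = sin φ₁ cos δ + cos φ₁ sin δ cos θ = (-0.8905)(0.9138) + (0.4550)(0.4061)(0.8988) = -0.6477, so φ₂ = -40.37°.
Δλ = atan2(sin θ sin δ cos φ₁, cos δ − sin φ₁ sin φ₂) = atan2(0.0810, 0.3370) = 13.512°.
λ₂ = -65.636° + 13.512° = -52.12°.

-40.37°, -52.12°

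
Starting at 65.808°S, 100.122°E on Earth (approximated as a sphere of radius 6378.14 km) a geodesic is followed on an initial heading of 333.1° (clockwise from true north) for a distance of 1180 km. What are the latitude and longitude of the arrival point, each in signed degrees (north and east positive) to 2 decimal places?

Angular distance δ = d/R = 1180/6378.14 = 0.18501 rad; initial bearing θ = 5.8137 rad.
sin φ₂ = sin φ₁ cos δ + cos φ₁ sin δ cos θ = (-0.9122)(0.9829) + (0.4098)(0.1840)(0.8918) = -0.8294, so φ₂ = -56.04°.
Δλ = atan2(sin θ sin δ cos φ₁, cos δ − sin φ₁ sin φ₂) = atan2(-0.0341, 0.2264) = -8.567°.
λ₂ = 100.122° − 8.567° = 91.55°.

-56.04°, 91.55°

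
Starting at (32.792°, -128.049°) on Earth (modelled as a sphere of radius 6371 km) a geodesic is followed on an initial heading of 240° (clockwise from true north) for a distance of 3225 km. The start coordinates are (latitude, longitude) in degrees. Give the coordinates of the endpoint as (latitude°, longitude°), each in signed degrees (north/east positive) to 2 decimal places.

15.66°, -153.90°

Angular distance δ = d/R = 3225/6371 = 0.50620 rad; initial bearing θ = 4.1888 rad.
sin φ₂ = sin φ₁ cos δ + cos φ₁ sin δ cos θ = (0.5416)(0.8746) + (0.8406)(0.4849)(-0.5000) = 0.2699, so φ₂ = 15.66°.
Δλ = atan2(sin θ sin δ cos φ₁, cos δ − sin φ₁ sin φ₂) = atan2(-0.3530, 0.7284) = -25.854°.
λ₂ = -128.049° − 25.854° = -153.90°.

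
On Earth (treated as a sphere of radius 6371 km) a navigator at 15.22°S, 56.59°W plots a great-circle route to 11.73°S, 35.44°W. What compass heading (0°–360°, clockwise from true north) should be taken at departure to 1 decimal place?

With φ₁ = -0.2656, φ₂ = -0.2047, Δλ = 0.3691 rad, the forward-azimuth formula gives
θ = atan2( sin Δλ cos φ₂ , cos φ₁ sin φ₂ − sin φ₁ cos φ₂ cos Δλ ) = atan2(0.3533, 0.0436) = 82.97°.
So the initial bearing is 83.0°.

83.0°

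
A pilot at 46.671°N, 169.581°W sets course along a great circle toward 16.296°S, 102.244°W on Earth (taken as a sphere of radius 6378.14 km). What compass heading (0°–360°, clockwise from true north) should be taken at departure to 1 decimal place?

117.5°

Δλ = 67.337° = 1.1753 rad.
y = sin Δλ · cos φ₂ = (0.9228)(0.9598) = 0.8857
x = cos φ₁ sin φ₂ − sin φ₁ cos φ₂ cos Δλ = (0.6862)(-0.2806) − (0.7274)(0.9598)(0.3853) = -0.4616
θ = atan2(y, x) = 117.53°, so the bearing is 117.5°.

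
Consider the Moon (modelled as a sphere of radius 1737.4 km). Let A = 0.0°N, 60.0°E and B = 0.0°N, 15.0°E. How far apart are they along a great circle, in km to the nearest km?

With latitudes φ₁ = 0.000°, φ₂ = 0.000° and longitude difference Δλ = -45.000°:
Haversine: a = sin²(Δφ/2) + cos φ₁ cos φ₂ sin²(Δλ/2) = 0.0000 + (1.0000)(1.0000)(0.1464) = 0.14645.
Central angle c = 2·arcsin(√a) = 0.78540 rad.
Distance = R·c = 1737.4 × 0.7854 ≈ 1365 km.

1365 km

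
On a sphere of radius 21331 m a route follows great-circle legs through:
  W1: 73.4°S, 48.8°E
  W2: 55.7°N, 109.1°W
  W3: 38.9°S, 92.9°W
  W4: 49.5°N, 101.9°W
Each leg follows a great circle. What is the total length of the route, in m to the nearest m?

128275 m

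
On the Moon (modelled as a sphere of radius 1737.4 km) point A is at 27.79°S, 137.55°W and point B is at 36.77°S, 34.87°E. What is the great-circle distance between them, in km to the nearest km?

3489 km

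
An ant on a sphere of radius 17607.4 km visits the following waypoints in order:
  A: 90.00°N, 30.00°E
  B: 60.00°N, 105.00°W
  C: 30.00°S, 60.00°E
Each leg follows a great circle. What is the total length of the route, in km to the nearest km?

54808 km

Leg A→B: central angle 0.5236 rad, distance 9219.2 km.
Leg B→C: central angle 2.5892 rad, distance 45589.1 km.
Total: 9219.2 + 45589.1 ≈ 54808 km.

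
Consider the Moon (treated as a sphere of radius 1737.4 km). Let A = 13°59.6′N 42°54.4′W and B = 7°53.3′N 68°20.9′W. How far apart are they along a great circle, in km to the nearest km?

779 km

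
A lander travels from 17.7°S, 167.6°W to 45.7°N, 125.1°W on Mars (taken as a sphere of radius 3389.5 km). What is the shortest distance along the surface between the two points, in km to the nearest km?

With latitudes φ₁ = -17.700°, φ₂ = 45.700° and longitude difference Δλ = 42.500°:
cos c = sin φ₁ sin φ₂ + cos φ₁ cos φ₂ cos Δλ = (-0.3040)(0.7157) + (0.9527)(0.6984)(0.7373) = 0.27296,
so c = arccos(0.27296) = 1.29433 rad.
Distance = R·c = 3389.5 × 1.2943 ≈ 4387 km.

4387 km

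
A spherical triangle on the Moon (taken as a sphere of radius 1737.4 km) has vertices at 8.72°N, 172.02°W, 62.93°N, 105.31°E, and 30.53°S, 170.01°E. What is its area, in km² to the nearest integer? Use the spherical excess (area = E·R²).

Side lengths (central angles): a = 1.8596, b = 0.7483, c = 1.3772 rad; semiperimeter s = 1.9925.
By l'Huilier's theorem, tan(E/4) = √[tan(s/2) tan((s−a)/2) tan((s−b)/2) tan((s−c)/2)], giving spherical excess E = 0.6076 rad.
Area = E·R² = 0.6076 × (1737.4)² ≈ 1834013 km².

1834013 km²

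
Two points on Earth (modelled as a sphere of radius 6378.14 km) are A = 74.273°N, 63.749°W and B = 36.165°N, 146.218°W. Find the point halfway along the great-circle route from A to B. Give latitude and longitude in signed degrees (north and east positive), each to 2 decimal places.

Central angle δ = 0.9314 rad. Interpolating on the sphere with fraction f = 0.5:
P = [sin((1−f)δ)·A + sin(fδ)·B] / sin δ = 0.5596·A + 0.5596·B in Cartesian coordinates,
giving P = (-0.3084, -0.3872, 0.8689), i.e. latitude 60.33°, longitude -128.53°.

60.33°, -128.53°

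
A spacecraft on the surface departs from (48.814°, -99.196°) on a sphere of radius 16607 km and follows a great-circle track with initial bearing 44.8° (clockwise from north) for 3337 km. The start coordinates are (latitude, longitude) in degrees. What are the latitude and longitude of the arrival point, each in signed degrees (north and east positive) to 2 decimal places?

Angular distance δ = d/R = 3337/16607 = 0.20094 rad; initial bearing θ = 0.7819 rad.
sin φ₂ = sin φ₁ cos δ + cos φ₁ sin δ cos θ = (0.7526)(0.9799) + (0.6585)(0.1996)(0.7096) = 0.8307, so φ₂ = 56.17°.
Δλ = atan2(sin θ sin δ cos φ₁, cos δ − sin φ₁ sin φ₂) = atan2(0.0926, 0.3547) = 14.632°.
λ₂ = -99.196° + 14.632° = -84.56°.

56.17°, -84.56°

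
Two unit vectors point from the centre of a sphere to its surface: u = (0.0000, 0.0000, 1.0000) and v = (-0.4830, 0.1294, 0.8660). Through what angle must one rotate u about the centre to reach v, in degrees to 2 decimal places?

u·v = 0.8660; |u| = 1.0000, |v| = 1.0000.
cos θ = (u·v)/(|u||v|) = 0.8660, so θ = 30.00°.

30.00°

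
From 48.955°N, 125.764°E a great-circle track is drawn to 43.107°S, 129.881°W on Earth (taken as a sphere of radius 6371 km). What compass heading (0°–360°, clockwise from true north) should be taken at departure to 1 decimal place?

113.8°

With φ₁ = 0.8544, φ₂ = -0.7524, Δλ = 1.8213 rad, the forward-azimuth formula gives
θ = atan2( sin Δλ cos φ₂ , cos φ₁ sin φ₂ − sin φ₁ cos φ₂ cos Δλ ) = atan2(0.7073, -0.3122) = 113.82°.
So the initial bearing is 113.8°.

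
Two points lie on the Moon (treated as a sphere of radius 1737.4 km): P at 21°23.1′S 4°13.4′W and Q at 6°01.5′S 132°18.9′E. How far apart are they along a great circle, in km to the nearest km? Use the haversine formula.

3922 km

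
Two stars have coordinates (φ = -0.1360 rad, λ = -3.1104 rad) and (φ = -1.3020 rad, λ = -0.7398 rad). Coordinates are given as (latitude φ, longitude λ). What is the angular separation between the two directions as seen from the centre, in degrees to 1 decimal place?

In radians: φ₁ = -0.1360, φ₂ = -1.3020, Δλ = 135.825° = 2.3706 rad.
cos c = sin φ₁ sin φ₂ + cos φ₁ cos φ₂ cos Δλ = (-0.1356)(-0.9641) + (0.9908)(0.2656)(-0.7172) = -0.05800,
so c = arccos(-0.05800) = 1.62883 rad.
So the angular separation is 93.3°.

93.3°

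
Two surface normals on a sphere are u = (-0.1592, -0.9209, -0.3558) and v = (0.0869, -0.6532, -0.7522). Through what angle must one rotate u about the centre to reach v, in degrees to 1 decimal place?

u·v = 0.8553; |u| = 1.0000, |v| = 1.0000.
cos θ = (u·v)/(|u||v|) = 0.8553, so θ = 31.2°.

31.2°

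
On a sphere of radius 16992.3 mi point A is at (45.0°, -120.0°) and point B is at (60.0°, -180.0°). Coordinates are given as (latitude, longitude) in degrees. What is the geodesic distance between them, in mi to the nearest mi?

Let φ₁ = 0.7854 rad, φ₂ = 1.0472 rad, and Δλ = -1.0472 rad.
Haversine: a = sin²(Δφ/2) + cos φ₁ cos φ₂ sin²(Δλ/2) = 0.0170 + (0.7071)(0.5000)(0.2500) = 0.10543.
Central angle c = 2·arcsin(√a) = 0.66137 rad.
Distance = R·c = 16992.3 × 0.6614 ≈ 11238 mi.

11238 mi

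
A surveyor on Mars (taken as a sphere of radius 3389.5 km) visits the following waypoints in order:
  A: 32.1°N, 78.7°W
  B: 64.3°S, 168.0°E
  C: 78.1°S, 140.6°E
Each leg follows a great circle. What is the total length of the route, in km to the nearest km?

Leg A→B: central angle 2.2448 rad, distance 7608.8 km.
Leg B→C: central angle 0.2798 rad, distance 948.5 km.
Total: 7608.8 + 948.5 ≈ 8557 km.

8557 km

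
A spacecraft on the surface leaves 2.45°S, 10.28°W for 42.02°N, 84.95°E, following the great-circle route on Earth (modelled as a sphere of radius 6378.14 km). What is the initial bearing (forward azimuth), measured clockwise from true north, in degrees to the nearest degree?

Δλ = 95.230° = 1.6621 rad.
y = sin Δλ · cos φ₂ = (0.9958)(0.7429) = 0.7398
x = cos φ₁ sin φ₂ − sin φ₁ cos φ₂ cos Δλ = (0.9991)(0.6694) − (-0.0427)(0.7429)(-0.0912) = 0.6659
θ = atan2(y, x) = 48.01°, so the bearing is 48°.

48°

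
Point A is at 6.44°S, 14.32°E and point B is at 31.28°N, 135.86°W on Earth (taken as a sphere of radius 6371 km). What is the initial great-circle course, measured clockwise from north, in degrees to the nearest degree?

316°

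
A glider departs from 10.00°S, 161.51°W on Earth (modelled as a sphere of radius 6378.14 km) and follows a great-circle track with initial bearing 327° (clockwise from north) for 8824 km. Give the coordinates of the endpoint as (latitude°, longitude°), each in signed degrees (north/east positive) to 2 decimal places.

Angular distance δ = d/R = 8824/6378.14 = 1.38348 rad; initial bearing θ = 5.7072 rad.
sin φ₂ = sin φ₁ cos δ + cos φ₁ sin δ cos θ = (-0.1736)(0.1862) + (0.9848)(0.9825)(0.8387) = 0.7791, so φ₂ = 51.18°.
Δλ = atan2(sin θ sin δ cos φ₁, cos δ − sin φ₁ sin φ₂) = atan2(-0.5270, 0.3215) = -58.612°.
λ₂ = -161.510° − 58.612° = -220.12° → 139.88° after wrapping to (−180°, 180°].

51.18°, 139.88°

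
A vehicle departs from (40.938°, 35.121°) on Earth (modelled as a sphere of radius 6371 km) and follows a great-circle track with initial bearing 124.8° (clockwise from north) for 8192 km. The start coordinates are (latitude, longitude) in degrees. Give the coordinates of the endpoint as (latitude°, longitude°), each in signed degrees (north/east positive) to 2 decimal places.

-13.27°, 89.18°

Angular distance δ = d/R = 8192/6371 = 1.28583 rad; initial bearing θ = 2.1782 rad.
sin φ₂ = sin φ₁ cos δ + cos φ₁ sin δ cos θ = (0.6552)(0.2811) + (0.7554)(0.9597)(-0.5707) = -0.2295, so φ₂ = -13.27°.
Δλ = atan2(sin θ sin δ cos φ₁, cos δ − sin φ₁ sin φ₂) = atan2(0.5953, 0.4315) = 54.062°.
λ₂ = 35.121° + 54.062° = 89.18°.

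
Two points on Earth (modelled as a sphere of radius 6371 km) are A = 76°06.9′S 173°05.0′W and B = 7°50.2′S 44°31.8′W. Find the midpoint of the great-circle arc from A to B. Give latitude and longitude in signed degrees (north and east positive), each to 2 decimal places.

-52.10°, -57.11°

Central angle δ = 1.5866 rad. Interpolating on the sphere with fraction f = 0.5:
P = [sin((1−f)δ)·A + sin(fδ)·B] / sin δ = 0.7128·A + 0.7128·B in Cartesian coordinates,
giving P = (0.3336, -0.5158, -0.7891), i.e. latitude -52.10°, longitude -57.11°.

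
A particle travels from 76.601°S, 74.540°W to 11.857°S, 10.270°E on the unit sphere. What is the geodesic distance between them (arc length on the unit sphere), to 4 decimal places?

1.3486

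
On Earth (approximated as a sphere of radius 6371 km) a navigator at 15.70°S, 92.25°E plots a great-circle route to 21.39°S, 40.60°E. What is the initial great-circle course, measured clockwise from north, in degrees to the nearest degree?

255°

With φ₁ = -0.2740, φ₂ = -0.3733, Δλ = -0.9015 rad, the forward-azimuth formula gives
θ = atan2( sin Δλ cos φ₂ , cos φ₁ sin φ₂ − sin φ₁ cos φ₂ cos Δλ ) = atan2(-0.7302, -0.1948) = -104.94°.
Adding 360° brings this into [0°, 360°): 255°.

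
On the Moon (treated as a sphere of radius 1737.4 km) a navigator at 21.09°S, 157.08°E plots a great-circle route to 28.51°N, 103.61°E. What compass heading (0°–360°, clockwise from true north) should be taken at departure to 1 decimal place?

Δλ = -53.470° = -0.9332 rad.
y = sin Δλ · cos φ₂ = (-0.8035)(0.8787) = -0.7061
x = cos φ₁ sin φ₂ − sin φ₁ cos φ₂ cos Δλ = (0.9330)(0.4773) − (-0.3598)(0.8787)(0.5952) = 0.6336
θ = atan2(y, x) = -48.10°; adding 360° gives 311.9°.

311.9°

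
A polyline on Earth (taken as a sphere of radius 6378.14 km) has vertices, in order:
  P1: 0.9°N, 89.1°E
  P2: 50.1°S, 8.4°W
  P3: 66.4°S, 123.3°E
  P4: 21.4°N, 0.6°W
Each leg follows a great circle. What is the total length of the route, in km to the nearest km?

30744 km

Leg P1→P2: central angle 1.6667 rad, distance 10630.5 km.
Leg P2→P3: central angle 1.0096 rad, distance 6439.6 km.
Leg P3→P4: central angle 2.1439 rad, distance 13674.2 km.
Total: 10630.5 + 6439.6 + 13674.2 ≈ 30744 km.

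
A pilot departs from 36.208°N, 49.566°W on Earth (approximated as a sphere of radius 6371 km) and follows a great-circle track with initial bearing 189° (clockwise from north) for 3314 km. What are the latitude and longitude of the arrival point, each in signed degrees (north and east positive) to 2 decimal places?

6.69°, -54.06°

Angular distance δ = d/R = 3314/6371 = 0.52017 rad; initial bearing θ = 3.2987 rad.
sin φ₂ = sin φ₁ cos δ + cos φ₁ sin δ cos θ = (0.5907)(0.8677) + (0.8069)(0.4970)(-0.9877) = 0.1165, so φ₂ = 6.69°.
Δλ = atan2(sin θ sin δ cos φ₁, cos δ − sin φ₁ sin φ₂) = atan2(-0.0627, 0.7989) = -4.490°.
λ₂ = -49.566° − 4.490° = -54.06°.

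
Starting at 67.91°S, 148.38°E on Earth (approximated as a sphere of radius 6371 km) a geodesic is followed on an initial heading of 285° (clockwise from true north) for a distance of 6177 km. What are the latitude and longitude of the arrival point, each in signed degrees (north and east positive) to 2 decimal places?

-26.35°, 85.64°

Angular distance δ = d/R = 6177/6371 = 0.96955 rad; initial bearing θ = 4.9742 rad.
sin φ₂ = sin φ₁ cos δ + cos φ₁ sin δ cos θ = (-0.9266)(0.5657) + (0.3761)(0.8246)(0.2588) = -0.4439, so φ₂ = -26.35°.
Δλ = atan2(sin θ sin δ cos φ₁, cos δ − sin φ₁ sin φ₂) = atan2(-0.2995, 0.1544) = -62.736°.
λ₂ = 148.380° − 62.736° = 85.64°.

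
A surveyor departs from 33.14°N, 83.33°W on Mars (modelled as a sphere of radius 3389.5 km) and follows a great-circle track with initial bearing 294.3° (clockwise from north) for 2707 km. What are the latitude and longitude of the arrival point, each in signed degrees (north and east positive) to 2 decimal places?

Angular distance δ = d/R = 2707/3389.5 = 0.79864 rad; initial bearing θ = 5.1365 rad.
sin φ₂ = sin φ₁ cos δ + cos φ₁ sin δ cos θ = (0.5467)(0.6977) + (0.8373)(0.7164)(0.4115) = 0.6283, so φ₂ = 38.92°.
Δλ = atan2(sin θ sin δ cos φ₁, cos δ − sin φ₁ sin φ₂) = atan2(-0.5467, 0.3542) = -57.062°.
λ₂ = -83.330° − 57.062° = -140.39°.

38.92°, -140.39°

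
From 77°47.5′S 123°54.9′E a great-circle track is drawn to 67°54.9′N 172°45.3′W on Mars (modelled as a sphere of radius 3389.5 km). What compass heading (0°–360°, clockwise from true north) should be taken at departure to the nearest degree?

Δλ = 63.330° = 1.1053 rad.
y = sin Δλ · cos φ₂ = (0.8936)(0.3760) = 0.3360
x = cos φ₁ sin φ₂ − sin φ₁ cos φ₂ cos Δλ = (0.2115)(0.9266) − (-0.9774)(0.3760)(0.4489) = 0.3609
θ = atan2(y, x) = 42.95°, so the bearing is 43°.

43°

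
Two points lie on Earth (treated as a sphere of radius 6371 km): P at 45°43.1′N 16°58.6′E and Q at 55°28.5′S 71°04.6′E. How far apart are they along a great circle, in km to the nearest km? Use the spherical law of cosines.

Let φ₁ = 0.7979 rad, φ₂ = -0.9682 rad, and Δλ = 0.9442 rad.
cos c = sin φ₁ sin φ₂ + cos φ₁ cos φ₂ cos Δλ = (0.7159)(-0.8239) + (0.6982)(0.5668)(0.5864) = -0.35780,
so c = arccos(-0.35780) = 1.93670 rad.
Distance = R·c = 6371 × 1.9367 ≈ 12339 km.

12339 km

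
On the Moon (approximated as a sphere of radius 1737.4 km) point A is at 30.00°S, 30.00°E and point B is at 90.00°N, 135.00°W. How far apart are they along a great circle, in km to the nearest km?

Let φ₁ = -0.5236 rad, φ₂ = 1.5708 rad, and Δλ = -2.8798 rad.
cos c = sin φ₁ sin φ₂ + cos φ₁ cos φ₂ cos Δλ = (-0.5000)(1.0000) + (0.8660)(0.0000)(-0.9659) = -0.50000,
so c = arccos(-0.50000) = 2.09440 rad.
Distance = R·c = 1737.4 × 2.0944 ≈ 3639 km.

3639 km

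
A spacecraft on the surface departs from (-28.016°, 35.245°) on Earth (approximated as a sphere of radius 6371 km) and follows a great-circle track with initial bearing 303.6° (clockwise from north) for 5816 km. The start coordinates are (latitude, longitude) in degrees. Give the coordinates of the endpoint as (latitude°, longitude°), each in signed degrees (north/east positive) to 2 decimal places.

Angular distance δ = d/R = 5816/6371 = 0.91289 rad; initial bearing θ = 5.2988 rad.
sin φ₂ = sin φ₁ cos δ + cos φ₁ sin δ cos θ = (-0.4697)(0.6115) + (0.8828)(0.7913)(0.5534) = 0.0994, so φ₂ = 5.70°.
Δλ = atan2(sin θ sin δ cos φ₁, cos δ − sin φ₁ sin φ₂) = atan2(-0.5818, 0.6581) = -41.479°.
λ₂ = 35.245° − 41.479° = -6.23°.

5.70°, -6.23°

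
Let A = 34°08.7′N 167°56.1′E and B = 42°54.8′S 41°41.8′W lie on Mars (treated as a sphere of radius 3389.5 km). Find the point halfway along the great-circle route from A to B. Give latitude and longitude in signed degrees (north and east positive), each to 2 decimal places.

-16.29°, -129.88°

The central angle between A and B is δ = 2.7118 rad.
With f = 0.5, the slerp weights are sin((1−f)δ)/sin δ = 2.3446 and sin(fδ)/sin δ = 2.3446.
Weighted sum of the unit vectors: (2.3446)·(-0.8093,0.1730,0.5613) + (2.3446)·(0.5469,-0.4872,-0.6809) = (-0.6154, -0.7366, -0.2804).
Converting back: φ = atan2(z, √(x²+y²)) = -16.29°, λ = atan2(y, x) = -129.88°.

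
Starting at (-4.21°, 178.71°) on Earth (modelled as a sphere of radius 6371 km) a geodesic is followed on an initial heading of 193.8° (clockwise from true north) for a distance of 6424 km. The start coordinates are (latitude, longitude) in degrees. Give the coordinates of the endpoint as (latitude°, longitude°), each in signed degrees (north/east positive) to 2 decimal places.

Angular distance δ = d/R = 6424/6371 = 1.00832 rad; initial bearing θ = 3.3824 rad.
sin φ₂ = sin φ₁ cos δ + cos φ₁ sin δ cos θ = (-0.0734)(0.5333) + (0.9973)(0.8459)(-0.9711) = -0.8585, so φ₂ = -59.14°.
Δλ = atan2(sin θ sin δ cos φ₁, cos δ − sin φ₁ sin φ₂) = atan2(-0.2012, 0.4703) = -23.168°.
λ₂ = 178.710° − 23.168° = 155.54°.

-59.14°, 155.54°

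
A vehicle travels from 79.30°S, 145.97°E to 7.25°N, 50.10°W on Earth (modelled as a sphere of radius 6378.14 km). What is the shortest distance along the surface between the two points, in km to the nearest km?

11969 km

With latitudes φ₁ = -79.300°, φ₂ = 7.250° and longitude difference Δλ = 163.930°:
cos c = sin φ₁ sin φ₂ + cos φ₁ cos φ₂ cos Δλ = (-0.9826)(0.1262) + (0.1857)(0.9920)(-0.9609) = -0.30099,
so c = arccos(-0.30099) = 1.87653 rad.
Distance = R·c = 6378.14 × 1.8765 ≈ 11969 km.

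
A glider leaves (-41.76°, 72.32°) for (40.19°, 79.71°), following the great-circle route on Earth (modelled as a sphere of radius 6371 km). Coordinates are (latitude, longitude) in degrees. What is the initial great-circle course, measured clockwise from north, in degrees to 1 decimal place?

5.7°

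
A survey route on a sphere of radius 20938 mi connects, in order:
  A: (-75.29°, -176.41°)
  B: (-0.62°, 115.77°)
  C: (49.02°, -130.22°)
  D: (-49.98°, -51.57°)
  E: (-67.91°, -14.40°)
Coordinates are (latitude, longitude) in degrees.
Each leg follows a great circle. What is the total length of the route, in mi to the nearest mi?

122449 mi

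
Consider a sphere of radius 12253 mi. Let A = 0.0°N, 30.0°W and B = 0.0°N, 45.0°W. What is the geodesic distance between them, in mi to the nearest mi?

With latitudes φ₁ = 0.000°, φ₂ = 0.000° and longitude difference Δλ = -15.000°:
cos c = sin φ₁ sin φ₂ + cos φ₁ cos φ₂ cos Δλ = (0.0000)(0.0000) + (1.0000)(1.0000)(0.9659) = 0.96593,
so c = arccos(0.96593) = 0.26180 rad.
Distance = R·c = 12253 × 0.2618 ≈ 3208 mi.

3208 mi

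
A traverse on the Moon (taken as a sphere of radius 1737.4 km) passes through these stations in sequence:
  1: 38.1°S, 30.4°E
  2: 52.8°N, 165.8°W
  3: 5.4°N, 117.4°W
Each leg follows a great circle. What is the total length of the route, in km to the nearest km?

Leg 1→2: central angle 2.8189 rad, distance 4897.5 km.
Leg 2→3: central angle 1.0763 rad, distance 1870.0 km.
Total: 4897.5 + 1870.0 ≈ 6767 km.

6767 km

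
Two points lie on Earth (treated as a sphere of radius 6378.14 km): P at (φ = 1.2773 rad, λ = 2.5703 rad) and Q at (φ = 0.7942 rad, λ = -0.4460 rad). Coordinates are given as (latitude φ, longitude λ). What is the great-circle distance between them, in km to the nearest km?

6814 km

With latitudes φ₁ = 73.184°, φ₂ = 45.504° and longitude difference Δλ = -172.821°:
Haversine: a = sin²(Δφ/2) + cos φ₁ cos φ₂ sin²(Δλ/2) = 0.0572 + (0.2893)(0.7009)(0.9961) = 0.25918.
Central angle c = 2·arcsin(√a) = 1.06828 rad.
Distance = R·c = 6378.14 × 1.0683 ≈ 6814 km.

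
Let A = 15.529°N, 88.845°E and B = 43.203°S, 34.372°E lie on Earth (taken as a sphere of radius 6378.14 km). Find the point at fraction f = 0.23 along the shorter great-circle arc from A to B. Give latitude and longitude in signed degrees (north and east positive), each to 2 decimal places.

The central angle between A and B is δ = 1.3440 rad.
With f = 0.23, the slerp weights are sin((1−f)δ)/sin δ = 0.8824 and sin(fδ)/sin δ = 0.3122.
Weighted sum of the unit vectors: (0.8824)·(0.0194,0.9633,0.2677) + (0.3122)·(0.6017,0.4115,-0.6846) = (0.2050, 0.9785, 0.0225).
Converting back: φ = atan2(z, √(x²+y²)) = 1.29°, λ = atan2(y, x) = 78.17°.

1.29°, 78.17°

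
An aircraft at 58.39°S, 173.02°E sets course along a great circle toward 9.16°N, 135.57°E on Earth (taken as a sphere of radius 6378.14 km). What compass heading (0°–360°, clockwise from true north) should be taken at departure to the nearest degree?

321°

With φ₁ = -1.0191, φ₂ = 0.1599, Δλ = -0.6536 rad, the forward-azimuth formula gives
θ = atan2( sin Δλ cos φ₂ , cos φ₁ sin φ₂ − sin φ₁ cos φ₂ cos Δλ ) = atan2(-0.6003, 0.7509) = -38.64°.
Adding 360° brings this into [0°, 360°): 321°.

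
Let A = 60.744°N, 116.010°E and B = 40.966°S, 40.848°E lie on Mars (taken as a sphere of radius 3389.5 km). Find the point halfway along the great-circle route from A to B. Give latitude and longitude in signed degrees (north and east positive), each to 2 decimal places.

12.25°, 69.07°

The central angle between A and B is δ = 2.0686 rad.
With f = 0.5, the slerp weights are sin((1−f)δ)/sin δ = 0.9782 and sin(fδ)/sin δ = 0.9782.
Weighted sum of the unit vectors: (0.9782)·(-0.2143,0.4392,0.8724) + (0.9782)·(0.5712,0.4939,-0.6556) = (0.3491, 0.9128, 0.2121).
Converting back: φ = atan2(z, √(x²+y²)) = 12.25°, λ = atan2(y, x) = 69.07°.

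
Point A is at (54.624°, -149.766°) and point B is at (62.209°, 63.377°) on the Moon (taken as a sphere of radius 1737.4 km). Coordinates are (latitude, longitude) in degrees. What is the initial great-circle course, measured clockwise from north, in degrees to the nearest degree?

Δλ = -146.857° = -2.5631 rad.
y = sin Δλ · cos φ₂ = (-0.5467)(0.4662) = -0.2549
x = cos φ₁ sin φ₂ − sin φ₁ cos φ₂ cos Δλ = (0.5789)(0.8847) − (0.8154)(0.4662)(-0.8373) = 0.8305
θ = atan2(y, x) = -17.06°; adding 360° gives 343°.

343°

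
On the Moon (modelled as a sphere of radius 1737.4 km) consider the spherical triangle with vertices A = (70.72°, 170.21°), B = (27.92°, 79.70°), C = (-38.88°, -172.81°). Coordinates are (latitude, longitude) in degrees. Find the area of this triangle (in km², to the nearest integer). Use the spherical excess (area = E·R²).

Side lengths (central angles): a = 2.0951, b = 1.9248, c = 1.1159 rad; semiperimeter s = 2.5679.
By l'Huilier's theorem, tan(E/4) = √[tan(s/2) tan((s−a)/2) tan((s−b)/2) tan((s−c)/2)], giving spherical excess E = 1.8271 rad.
Area = E·R² = 1.8271 × (1737.4)² ≈ 5515140 km².

5515140 km²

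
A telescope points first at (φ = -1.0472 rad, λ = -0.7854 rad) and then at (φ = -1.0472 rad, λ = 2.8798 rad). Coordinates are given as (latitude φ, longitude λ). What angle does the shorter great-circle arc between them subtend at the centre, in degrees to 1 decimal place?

57.8°

In radians: φ₁ = -1.0472, φ₂ = -1.0472, Δλ = -150.000° = -2.6180 rad.
Haversine: a = sin²(Δφ/2) + cos φ₁ cos φ₂ sin²(Δλ/2) = 0.0000 + (0.5000)(0.5000)(0.9330) = 0.23325.
Central angle c = 2·arcsin(√a) = 1.00806 rad.
So the angular separation is 57.8°.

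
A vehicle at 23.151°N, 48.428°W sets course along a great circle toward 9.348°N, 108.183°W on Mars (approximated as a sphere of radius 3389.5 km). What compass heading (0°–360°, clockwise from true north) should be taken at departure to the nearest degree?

With φ₁ = 0.4041, φ₂ = 0.1632, Δλ = -1.0429 rad, the forward-azimuth formula gives
θ = atan2( sin Δλ cos φ₂ , cos φ₁ sin φ₂ − sin φ₁ cos φ₂ cos Δλ ) = atan2(-0.8524, -0.0461) = -93.09°.
Adding 360° brings this into [0°, 360°): 267°.

267°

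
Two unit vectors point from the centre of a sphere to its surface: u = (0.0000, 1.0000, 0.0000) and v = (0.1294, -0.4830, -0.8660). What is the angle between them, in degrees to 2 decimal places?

118.88°

u·v = -0.4830; |u| = 1.0000, |v| = 1.0000.
cos θ = (u·v)/(|u||v|) = -0.4830, so θ = 118.88°.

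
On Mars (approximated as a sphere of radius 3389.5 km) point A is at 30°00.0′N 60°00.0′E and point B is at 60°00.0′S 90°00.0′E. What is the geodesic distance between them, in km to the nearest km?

5521 km

In radians: φ₁ = 0.5236, φ₂ = -1.0472, Δλ = 30.000° = 0.5236 rad.
Haversine: a = sin²(Δφ/2) + cos φ₁ cos φ₂ sin²(Δλ/2) = 0.5000 + (0.8660)(0.5000)(0.0670) = 0.52901.
Central angle c = 2·arcsin(√a) = 1.62884 rad.
Distance = R·c = 3389.5 × 1.6288 ≈ 5521 km.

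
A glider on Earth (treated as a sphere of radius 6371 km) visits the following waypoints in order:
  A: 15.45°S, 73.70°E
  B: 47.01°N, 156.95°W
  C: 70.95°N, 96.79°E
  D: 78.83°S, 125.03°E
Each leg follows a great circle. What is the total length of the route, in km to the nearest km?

Leg A→B: central angle 2.2289 rad, distance 14200.0 km.
Leg B→C: central angle 0.8904 rad, distance 5672.8 km.
Leg C→D: central angle 2.6293 rad, distance 16751.3 km.
Total: 14200.0 + 5672.8 + 16751.3 ≈ 36624 km.

36624 km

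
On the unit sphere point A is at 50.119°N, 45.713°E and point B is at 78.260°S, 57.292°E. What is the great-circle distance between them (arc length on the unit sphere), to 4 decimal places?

2.2440

Let φ₁ = 0.8747 rad, φ₂ = -1.3659 rad, and Δλ = 0.2021 rad.
Haversine: a = sin²(Δφ/2) + cos φ₁ cos φ₂ sin²(Δλ/2) = 0.8104 + (0.6412)(0.2035)(0.0102) = 0.81176.
Central angle c = 2·arcsin(√a) = 2.24403 rad.
On the unit sphere the arc length equals the central angle: 2.2440.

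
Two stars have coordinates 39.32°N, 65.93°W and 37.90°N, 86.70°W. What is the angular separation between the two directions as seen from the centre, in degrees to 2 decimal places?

16.26°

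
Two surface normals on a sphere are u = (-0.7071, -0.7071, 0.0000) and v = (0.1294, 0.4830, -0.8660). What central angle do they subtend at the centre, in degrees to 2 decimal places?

115.66°

u·v = -0.4330; |u| = 1.0000, |v| = 1.0000.
cos θ = (u·v)/(|u||v|) = -0.4330, so θ = 115.66°.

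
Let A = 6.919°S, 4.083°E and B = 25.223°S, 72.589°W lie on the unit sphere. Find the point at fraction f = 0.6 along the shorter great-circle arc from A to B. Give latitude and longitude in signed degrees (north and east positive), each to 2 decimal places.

The central angle between A and B is δ = 1.3095 rad.
With f = 0.6, the slerp weights are sin((1−f)δ)/sin δ = 0.5177 and sin(fδ)/sin δ = 0.7322.
Weighted sum of the unit vectors: (0.5177)·(0.9902,0.0707,-0.1205) + (0.7322)·(0.2707,-0.8632,-0.4261) = (0.7109, -0.5954, -0.3744).
Converting back: φ = atan2(z, √(x²+y²)) = -21.99°, λ = atan2(y, x) = -39.95°.

-21.99°, -39.95°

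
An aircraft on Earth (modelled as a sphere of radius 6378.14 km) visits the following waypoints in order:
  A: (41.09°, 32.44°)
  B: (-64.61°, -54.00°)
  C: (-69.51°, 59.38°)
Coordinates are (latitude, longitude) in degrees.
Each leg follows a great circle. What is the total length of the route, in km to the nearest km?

18160 km

Leg A→B: central angle 2.1818 rad, distance 13915.9 km.
Leg B→C: central angle 0.6654 rad, distance 4243.8 km.
Total: 13915.9 + 4243.8 ≈ 18160 km.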